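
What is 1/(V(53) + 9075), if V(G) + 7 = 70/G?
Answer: 53/480674 ≈ 0.00011026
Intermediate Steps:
V(G) = -7 + 70/G
1/(V(53) + 9075) = 1/((-7 + 70/53) + 9075) = 1/(-301/53 + 9075) = 1/(480674/53) = 53/480674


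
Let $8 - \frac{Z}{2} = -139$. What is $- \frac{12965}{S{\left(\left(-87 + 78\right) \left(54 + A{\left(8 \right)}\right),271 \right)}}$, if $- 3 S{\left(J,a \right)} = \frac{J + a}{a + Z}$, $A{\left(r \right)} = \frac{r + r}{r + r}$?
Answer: $- \frac{21975675}{224} \approx -98106.0$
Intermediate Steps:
$Z = 294$ ($Z = 16 - -278 = 16 + 278 = 294$)
$A{\left(r \right)} = 1$ ($A{\left(r \right)} = \frac{2 r}{2 r} = 2 r \frac{1}{2 r} = 1$)
$S{\left(J,a \right)} = - \frac{J + a}{3 \left(294 + a\right)}$ ($S{\left(J,a \right)} = - \frac{\left(J + a\right) \frac{1}{a + 294}}{3} = - \frac{\left(J + a\right) \frac{1}{294 + a}}{3} = - \frac{\frac{1}{294 + a} \left(J + a\right)}{3} = - \frac{J + a}{3 \left(294 + a\right)}$)
$- \frac{12965}{S{\left(\left(-87 + 78\right) \left(54 + A{\left(8 \right)}\right),271 \right)}} = - \frac{12965}{\frac{1}{3} \frac{1}{294 + 271} \left(- \left(-87 + 78\right) \left(54 + 1\right) - 271\right)} = - \frac{12965}{\frac{1}{3} \cdot \frac{1}{565} \left(- \left(-9\right) 55 - 271\right)} = - \frac{12965}{\frac{1}{3} \cdot \frac{1}{565} \left(\left(-1\right) \left(-495\right) - 271\right)} = - \frac{12965}{\frac{1}{3} \cdot \frac{1}{565} \left(495 - 271\right)} = - \frac{12965}{\frac{1}{3} \cdot \frac{1}{565} \cdot 224} = - \frac{12965}{\frac{224}{1695}} = \left(-12965\right) \frac{1695}{224} = - \frac{21975675}{224}$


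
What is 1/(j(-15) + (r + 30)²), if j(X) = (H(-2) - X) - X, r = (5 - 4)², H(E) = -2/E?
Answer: 1/992 ≈ 0.0010081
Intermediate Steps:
r = 1 (r = 1² = 1)
j(X) = 1 - 2*X (j(X) = (-2/(-2) - X) - X = (-2*(-½) - X) - X = (1 - X) - X = 1 - 2*X)
1/(j(-15) + (r + 30)²) = 1/((1 - 2*(-15)) + (1 + 30)²) = 1/((1 + 30) + 31²) = 1/(31 + 961) = 1/992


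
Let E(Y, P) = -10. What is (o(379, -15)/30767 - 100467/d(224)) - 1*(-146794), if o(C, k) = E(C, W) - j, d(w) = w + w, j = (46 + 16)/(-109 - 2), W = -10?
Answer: 224248977070061/1529981376 ≈ 1.4657e+5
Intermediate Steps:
j = -62/111 (j = 62/(-111) = 62*(-1/111) = -62/111 ≈ -0.55856)
d(w) = 2*w
o(C, k) = -1048/111 (o(C, k) = -10 - 1*(-62/111) = -10 + 62/111 = -1048/111)
(o(379, -15)/30767 - 100467/d(224)) - 1*(-146794) = (-1048/111/30767 - 100467/(2*224)) - 1*(-146794) = (-1048/111*1/30767 - 100467/448) + 146794 = (-1048/3415137 - 100467*1/448) + 146794 = (-1048/3415137 - 100467/448) + 146794 = -343109038483/1529981376 + 146794 = 224248977070061/1529981376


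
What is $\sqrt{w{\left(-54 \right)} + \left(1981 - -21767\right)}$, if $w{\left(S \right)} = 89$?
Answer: $11 \sqrt{197} \approx 154.39$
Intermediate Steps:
$\sqrt{w{\left(-54 \right)} + \left(1981 - -21767\right)} = \sqrt{89 + \left(1981 - -21767\right)} = \sqrt{89 + \left(1981 + 21767\right)} = \sqrt{89 + 23748} = \sqrt{23837} = 11 \sqrt{197}$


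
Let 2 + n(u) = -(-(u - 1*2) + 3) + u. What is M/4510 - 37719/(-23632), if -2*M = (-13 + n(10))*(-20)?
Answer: 37719/23632 ≈ 1.5961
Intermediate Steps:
n(u) = -7 + 2*u (n(u) = -2 + (-(-(u - 1*2) + 3) + u) = -2 + (-(-(u - 2) + 3) + u) = -2 + (-(-(-2 + u) + 3) + u) = -2 + (-((2 - u) + 3) + u) = -2 + (-(5 - u) + u) = -2 + ((-5 + u) + u) = -2 + (-5 + 2*u) = -7 + 2*u)
M = 0 (M = -(-13 + (-7 + 2*10))*(-20)/2 = -(-13 + (-7 + 20))*(-20)/2 = -(-13 + 13)*(-20)/2 = -0*(-20) = -1/2*0 = 0)
M/4510 - 37719/(-23632) = 0/4510 - 37719/(-23632) = 0*(1/4510) - 37719*(-1/23632) = 0 + 37719/23632 = 37719/23632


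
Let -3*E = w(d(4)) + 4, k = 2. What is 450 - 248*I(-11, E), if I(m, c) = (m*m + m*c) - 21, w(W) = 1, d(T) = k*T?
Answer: -86690/3 ≈ -28897.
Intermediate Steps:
d(T) = 2*T
E = -5/3 (E = -(1 + 4)/3 = -1/3*5 = -5/3 ≈ -1.6667)
I(m, c) = -21 + m**2 + c*m (I(m, c) = (m**2 + c*m) - 21 = -21 + m**2 + c*m)
450 - 248*I(-11, E) = 450 - 248*(-21 + (-11)**2 - 5/3*(-11)) = 450 - 248*(-21 + 121 + 55/3) = 450 - 248*355/3 = 450 - 88040/3 = -86690/3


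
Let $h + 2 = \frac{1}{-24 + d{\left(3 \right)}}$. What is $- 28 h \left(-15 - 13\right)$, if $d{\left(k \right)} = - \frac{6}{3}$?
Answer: $- \frac{20776}{13} \approx -1598.2$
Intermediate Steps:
$d{\left(k \right)} = -2$ ($d{\left(k \right)} = \left(-6\right) \frac{1}{3} = -2$)
$h = - \frac{53}{26}$ ($h = -2 + \frac{1}{-24 - 2} = -2 + \frac{1}{-26} = -2 - \frac{1}{26} = - \frac{53}{26} \approx -2.0385$)
$- 28 h \left(-15 - 13\right) = \left(-28\right) \left(- \frac{53}{26}\right) \left(-15 - 13\right) = \frac{742 \left(-15 - 13\right)}{13} = \frac{742}{13} \left(-28\right) = - \frac{20776}{13}$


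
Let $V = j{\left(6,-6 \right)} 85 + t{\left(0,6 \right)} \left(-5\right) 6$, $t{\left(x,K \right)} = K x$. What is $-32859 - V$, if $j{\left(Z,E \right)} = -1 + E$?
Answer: $-32264$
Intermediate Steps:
$V = -595$ ($V = \left(-1 - 6\right) 85 + 6 \cdot 0 \left(-5\right) 6 = \left(-7\right) 85 + 0 \left(-5\right) 6 = -595 + 0 \cdot 6 = -595 + 0 = -595$)
$-32859 - V = -32859 - -595 = -32859 + 595 = -32264$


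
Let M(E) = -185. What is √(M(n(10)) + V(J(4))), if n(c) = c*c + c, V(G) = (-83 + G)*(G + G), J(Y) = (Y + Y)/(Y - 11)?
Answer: √359/7 ≈ 2.7068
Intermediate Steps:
J(Y) = 2*Y/(-11 + Y) (J(Y) = (2*Y)/(-11 + Y) = 2*Y/(-11 + Y))
V(G) = 2*G*(-83 + G) (V(G) = (-83 + G)*(2*G) = 2*G*(-83 + G))
n(c) = c + c² (n(c) = c² + c = c + c²)
√(M(n(10)) + V(J(4))) = √(-185 + 2*(2*4/(-11 + 4))*(-83 + 2*4/(-11 + 4))) = √(-185 + 2*(2*4/(-7))*(-83 + 2*4/(-7))) = √(-185 + 2*(2*4*(-⅐))*(-83 + 2*4*(-⅐))) = √(-185 + 2*(-8/7)*(-83 - 8/7)) = √(-185 + 2*(-8/7)*(-589/7)) = √(-185 + 9424/49) = √(359/49) = √359/7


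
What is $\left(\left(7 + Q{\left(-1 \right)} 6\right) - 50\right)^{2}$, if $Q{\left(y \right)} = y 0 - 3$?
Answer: $3721$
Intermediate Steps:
$Q{\left(y \right)} = -3$ ($Q{\left(y \right)} = 0 - 3 = -3$)
$\left(\left(7 + Q{\left(-1 \right)} 6\right) - 50\right)^{2} = \left(\left(7 - 18\right) - 50\right)^{2} = \left(-11 - 50\right)^{2} = \left(-61\right)^{2} = 3721$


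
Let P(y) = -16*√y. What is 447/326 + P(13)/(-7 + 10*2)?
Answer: 447/326 - 16*√13/13 ≈ -3.0664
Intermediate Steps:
447/326 + P(13)/(-7 + 10*2) = 447/326 + (-16*√13)/(-7 + 10*2) = 447*(1/326) + (-16*√13)/(-7 + 20) = 447/326 - 16*√13/13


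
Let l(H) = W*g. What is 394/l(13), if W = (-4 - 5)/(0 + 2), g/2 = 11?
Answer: -394/99 ≈ -3.9798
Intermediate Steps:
g = 22 (g = 2*11 = 22)
W = -9/2 ≈ -4.5000
l(H) = -99 (l(H) = -9/2*22 = -99)
394/l(13) = 394/(-99) = 394*(-1/99) = -394/99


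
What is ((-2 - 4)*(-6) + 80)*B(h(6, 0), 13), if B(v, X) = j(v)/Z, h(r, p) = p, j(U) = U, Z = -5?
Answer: 0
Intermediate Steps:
B(v, X) = -v/5 (B(v, X) = v/(-5) = v*(-1/5) = -v/5)
((-2 - 4)*(-6) + 80)*B(h(6, 0), 13) = ((-2 - 4)*(-6) + 80)*(-1/5*0) = (-6*(-6) + 80)*0 = (36 + 80)*0 = 116*0 = 0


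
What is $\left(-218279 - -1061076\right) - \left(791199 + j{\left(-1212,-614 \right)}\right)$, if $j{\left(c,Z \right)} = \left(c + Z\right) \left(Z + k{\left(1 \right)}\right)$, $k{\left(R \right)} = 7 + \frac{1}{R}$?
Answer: $-1054958$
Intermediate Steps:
$j{\left(c,Z \right)} = \left(8 + Z\right) \left(Z + c\right)$ ($j{\left(c,Z \right)} = \left(c + Z\right) \left(Z + \left(7 + 1^{-1}\right)\right) = \left(Z + c\right) \left(Z + \left(7 + 1\right)\right) = \left(Z + c\right) \left(Z + 8\right) = \left(Z + c\right) \left(8 + Z\right) = \left(8 + Z\right) \left(Z + c\right)$)
$\left(-218279 - -1061076\right) - \left(791199 + j{\left(-1212,-614 \right)}\right) = \left(-218279 - -1061076\right) - \left(791199 + \left(\left(-614\right)^{2} + 8 \left(-614\right) + 8 \left(-1212\right) - -744168\right)\right) = \left(-218279 + 1061076\right) - \left(791199 + \left(376996 - 4912 - 9696 + 744168\right)\right) = 842797 - \left(791199 + 1106556\right) = 842797 - 1897755 = -1054958$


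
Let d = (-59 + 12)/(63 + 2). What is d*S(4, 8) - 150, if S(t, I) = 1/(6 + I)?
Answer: -136547/910 ≈ -150.05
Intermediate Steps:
d = -47/65 ≈ -0.72308
d*S(4, 8) - 150 = -47/(65*(6 + 8)) - 150 = -47/65/14 - 150 = -47/65*1/14 - 150 = -47/910 - 150 = -136547/910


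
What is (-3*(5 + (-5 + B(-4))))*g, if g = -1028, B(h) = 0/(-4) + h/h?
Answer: 3084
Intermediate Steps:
B(h) = 1 (B(h) = 0*(-1/4) + 1 = 0 + 1 = 1)
(-3*(5 + (-5 + B(-4))))*g = -3*(5 + (-5 + 1))*(-1028) = -3*(5 - 4)*(-1028) = -3*1*(-1028) = -3*(-1028) = 3084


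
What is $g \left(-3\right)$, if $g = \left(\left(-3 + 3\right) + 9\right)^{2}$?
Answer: $-243$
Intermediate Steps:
$g = 81$ ($g = \left(0 + 9\right)^{2} = 9^{2} = 81$)
$g \left(-3\right) = 81 \left(-3\right) = -243$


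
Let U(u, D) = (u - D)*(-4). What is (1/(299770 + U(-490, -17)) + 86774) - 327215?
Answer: -72531912941/301662 ≈ -2.4044e+5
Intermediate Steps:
U(u, D) = -4*u + 4*D
(1/(299770 + U(-490, -17)) + 86774) - 327215 = (1/(299770 + (-4*(-490) + 4*(-17))) + 86774) - 327215 = (1/(299770 + (1960 - 68)) + 86774) - 327215 = (1/(299770 + 1892) + 86774) - 327215 = (1/301662 + 86774) - 327215 = 26176418389/301662 - 327215 = -72531912941/301662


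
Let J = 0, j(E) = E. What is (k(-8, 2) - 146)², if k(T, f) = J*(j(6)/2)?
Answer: 21316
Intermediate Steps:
k(T, f) = 0 (k(T, f) = 0*(6/2) = 0*(6*(½)) = 0*3 = 0)
(k(-8, 2) - 146)² = (0 - 146)² = (-146)² = 21316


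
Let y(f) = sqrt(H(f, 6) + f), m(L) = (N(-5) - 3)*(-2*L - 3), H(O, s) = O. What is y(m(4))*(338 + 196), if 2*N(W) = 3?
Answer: 534*sqrt(33) ≈ 3067.6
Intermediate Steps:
N(W) = 3/2 (N(W) = (1/2)*3 = 3/2)
m(L) = 9/2 + 3*L (m(L) = (3/2 - 3)*(-2*L - 3) = -3*(-3 - 2*L)/2 = 9/2 + 3*L)
y(f) = sqrt(2)*sqrt(f) (y(f) = sqrt(f + f) = sqrt(2*f) = sqrt(2)*sqrt(f))
y(m(4))*(338 + 196) = (sqrt(2)*sqrt(9/2 + 3*4))*(338 + 196) = (sqrt(2)*sqrt(9/2 + 12))*534 = (sqrt(2)*sqrt(33/2))*534 = (sqrt(2)*(sqrt(66)/2))*534 = sqrt(33)*534 = 534*sqrt(33)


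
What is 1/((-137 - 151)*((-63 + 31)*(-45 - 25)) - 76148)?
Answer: -1/721268 ≈ -1.3864e-6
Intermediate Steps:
1/((-137 - 151)*((-63 + 31)*(-45 - 25)) - 76148) = 1/(-(-9216)*(-70) - 76148) = 1/(-288*2240 - 76148) = 1/(-645120 - 76148) = 1/(-721268) = -1/721268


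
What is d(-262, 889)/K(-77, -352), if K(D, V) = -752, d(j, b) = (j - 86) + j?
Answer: 305/376 ≈ 0.81117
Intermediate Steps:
d(j, b) = -86 + 2*j (d(j, b) = (-86 + j) + j = -86 + 2*j)
d(-262, 889)/K(-77, -352) = (-86 + 2*(-262))/(-752) = (-86 - 524)*(-1/752) = -610*(-1/752) = 305/376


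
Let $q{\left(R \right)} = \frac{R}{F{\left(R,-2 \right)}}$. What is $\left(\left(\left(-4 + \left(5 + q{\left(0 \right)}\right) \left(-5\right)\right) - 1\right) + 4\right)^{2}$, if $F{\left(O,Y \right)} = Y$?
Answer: $676$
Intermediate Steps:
$q{\left(R \right)} = - \frac{R}{2}$ ($q{\left(R \right)} = \frac{R}{-2} = R \left(- \frac{1}{2}\right) = - \frac{R}{2}$)
$\left(\left(\left(-4 + \left(5 + q{\left(0 \right)}\right) \left(-5\right)\right) - 1\right) + 4\right)^{2} = \left(\left(\left(-4 + \left(5 - 0\right) \left(-5\right)\right) - 1\right) + 4\right)^{2} = \left(\left(\left(-4 + \left(5 + 0\right) \left(-5\right)\right) - 1\right) + 4\right)^{2} = \left(\left(\left(-4 + 5 \left(-5\right)\right) - 1\right) + 4\right)^{2} = \left(\left(\left(-4 - 25\right) - 1\right) + 4\right)^{2} = \left(\left(-29 - 1\right) + 4\right)^{2} = \left(-30 + 4\right)^{2} = \left(-26\right)^{2} = 676$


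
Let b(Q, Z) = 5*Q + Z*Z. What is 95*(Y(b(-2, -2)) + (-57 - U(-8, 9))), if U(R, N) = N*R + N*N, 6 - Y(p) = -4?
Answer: -5320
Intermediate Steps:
b(Q, Z) = Z² + 5*Q (b(Q, Z) = 5*Q + Z² = Z² + 5*Q)
Y(p) = 10 (Y(p) = 6 - 1*(-4) = 6 + 4 = 10)
U(R, N) = N² + N*R (U(R, N) = N*R + N² = N² + N*R)
95*(Y(b(-2, -2)) + (-57 - U(-8, 9))) = 95*(10 + (-57 - 9*(9 - 8))) = 95*(10 + (-57 - 9)) = 95*(10 - 66) = 95*(-56) = -5320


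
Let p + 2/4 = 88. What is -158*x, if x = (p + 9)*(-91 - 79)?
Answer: 2591990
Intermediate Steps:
p = 175/2 (p = -1/2 + 88 = 175/2 ≈ 87.500)
x = -16405 (x = (175/2 + 9)*(-91 - 79) = (193/2)*(-170) = -16405)
-158*x = -158*(-16405) = 2591990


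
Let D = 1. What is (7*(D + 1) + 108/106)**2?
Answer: 633616/2809 ≈ 225.57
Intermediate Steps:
(7*(D + 1) + 108/106)**2 = (7*(1 + 1) + 108/106)**2 = (7*2 + 108*(1/106))**2 = (14 + 54/53)**2 = (796/53)**2 = 633616/2809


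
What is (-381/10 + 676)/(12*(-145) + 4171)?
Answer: 6379/24310 ≈ 0.26240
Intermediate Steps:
(-381/10 + 676)/(12*(-145) + 4171) = (-381*⅒ + 676)/(-1740 + 4171) = (-381/10 + 676)/2431 = (6379/10)*(1/2431) = 6379/24310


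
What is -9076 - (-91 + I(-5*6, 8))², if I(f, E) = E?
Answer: -15965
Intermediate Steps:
-9076 - (-91 + I(-5*6, 8))² = -9076 - (-91 + 8)² = -9076 - 1*(-83)² = -9076 - 1*6889 = -9076 - 6889 = -15965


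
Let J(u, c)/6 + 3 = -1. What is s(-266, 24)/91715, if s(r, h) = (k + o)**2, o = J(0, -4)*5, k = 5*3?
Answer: 2205/18343 ≈ 0.12021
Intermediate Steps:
J(u, c) = -24 (J(u, c) = -18 + 6*(-1) = -18 - 6 = -24)
k = 15
o = -120 (o = -24*5 = -120)
s(r, h) = 11025 (s(r, h) = (15 - 120)**2 = (-105)**2 = 11025)
s(-266, 24)/91715 = 11025/91715 = 11025*(1/91715) = 2205/18343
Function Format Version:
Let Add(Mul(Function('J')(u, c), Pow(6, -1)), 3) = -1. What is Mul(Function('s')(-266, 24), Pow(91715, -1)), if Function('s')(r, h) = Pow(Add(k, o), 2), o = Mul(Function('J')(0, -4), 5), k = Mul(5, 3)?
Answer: Rational(2205, 18343) ≈ 0.12021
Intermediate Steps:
Function('J')(u, c) = -24 (Function('J')(u, c) = Add(-18, Mul(6, -1)) = Add(-18, -6) = -24)
k = 15
o = -120 (o = Mul(-24, 5) = -120)
Function('s')(r, h) = 11025 (Function('s')(r, h) = Pow(Add(15, -120), 2) = Pow(-105, 2) = 11025)
Mul(Function('s')(-266, 24), Pow(91715, -1)) = Mul(11025, Pow(91715, -1)) = Mul(11025, Rational(1, 91715)) = Rational(2205, 18343)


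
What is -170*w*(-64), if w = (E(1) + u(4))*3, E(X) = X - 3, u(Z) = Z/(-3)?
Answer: -108800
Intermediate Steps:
u(Z) = -Z/3 (u(Z) = Z*(-⅓) = -Z/3)
E(X) = -3 + X
w = -10 (w = ((-3 + 1) - ⅓*4)*3 = (-2 - 4/3)*3 = -10/3*3 = -10)
-170*w*(-64) = -170*(-10)*(-64) = 1700*(-64) = -108800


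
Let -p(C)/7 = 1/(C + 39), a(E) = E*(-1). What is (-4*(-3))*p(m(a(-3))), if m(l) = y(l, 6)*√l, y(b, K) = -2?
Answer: -1092/503 - 56*√3/503 ≈ -2.3638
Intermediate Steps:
a(E) = -E
m(l) = -2*√l
p(C) = -7/(39 + C) (p(C) = -7/(C + 39) = -7/(39 + C))
(-4*(-3))*p(m(a(-3))) = (-4*(-3))*(-7/(39 - 2*√3)) = 12*(-7/(39 - 2*√3)) = -84/(39 - 2*√3)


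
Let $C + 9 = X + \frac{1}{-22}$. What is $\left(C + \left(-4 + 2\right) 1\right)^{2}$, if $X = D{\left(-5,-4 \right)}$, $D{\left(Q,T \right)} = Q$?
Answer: $\frac{124609}{484} \approx 257.46$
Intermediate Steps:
$X = -5$
$C = - \frac{309}{22}$ ($C = -9 - \left(5 - \frac{1}{-22}\right) = -9 - \frac{111}{22} = - \frac{309}{22} \approx -14.045$)
$\left(C + \left(-4 + 2\right) 1\right)^{2} = \left(- \frac{309}{22} + \left(-4 + 2\right) 1\right)^{2} = \left(- \frac{309}{22} - 2\right)^{2} = \left(- \frac{353}{22}\right)^{2} = \frac{124609}{484}$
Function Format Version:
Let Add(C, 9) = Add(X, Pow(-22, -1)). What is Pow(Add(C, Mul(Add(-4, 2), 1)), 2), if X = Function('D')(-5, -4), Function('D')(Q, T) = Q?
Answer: Rational(124609, 484) ≈ 257.46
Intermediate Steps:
X = -5
C = Rational(-309, 22) (C = Add(-9, Add(-5, Pow(-22, -1))) = Add(-9, Add(-5, Rational(-1, 22))) = Add(-9, Rational(-111, 22)) = Rational(-309, 22) ≈ -14.045)
Pow(Add(C, Mul(Add(-4, 2), 1)), 2) = Pow(Add(Rational(-309, 22), Mul(Add(-4, 2), 1)), 2) = Pow(Add(Rational(-309, 22), Mul(-2, 1)), 2) = Pow(Add(Rational(-309, 22), -2), 2) = Pow(Rational(-353, 22), 2) = Rational(124609, 484)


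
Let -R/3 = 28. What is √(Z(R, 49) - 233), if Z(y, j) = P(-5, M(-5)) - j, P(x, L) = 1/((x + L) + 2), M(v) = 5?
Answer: I*√1126/2 ≈ 16.778*I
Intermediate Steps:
R = -84 (R = -3*28 = -84)
P(x, L) = 1/(2 + L + x) (P(x, L) = 1/((L + x) + 2) = 1/(2 + L + x))
Z(y, j) = ½ - j (Z(y, j) = 1/(2 + 5 - 5) - j = 1/2 - j = ½ - j)
√(Z(R, 49) - 233) = √((½ - 1*49) - 233) = √((½ - 49) - 233) = √(-97/2 - 233) = √(-563/2) = I*√1126/2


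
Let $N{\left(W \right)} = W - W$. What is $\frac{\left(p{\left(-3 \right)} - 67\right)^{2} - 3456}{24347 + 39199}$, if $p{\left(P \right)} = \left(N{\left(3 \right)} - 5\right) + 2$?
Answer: $\frac{722}{31773} \approx 0.022724$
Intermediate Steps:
$N{\left(W \right)} = 0$
$p{\left(P \right)} = -3$ ($p{\left(P \right)} = \left(0 - 5\right) + 2 = -5 + 2 = -3$)
$\frac{\left(p{\left(-3 \right)} - 67\right)^{2} - 3456}{24347 + 39199} = \frac{\left(-3 - 67\right)^{2} - 3456}{24347 + 39199} = \frac{\left(-70\right)^{2} - 3456}{63546} = \left(4900 - 3456\right) \frac{1}{63546} = 1444 \cdot \frac{1}{63546} = \frac{722}{31773}$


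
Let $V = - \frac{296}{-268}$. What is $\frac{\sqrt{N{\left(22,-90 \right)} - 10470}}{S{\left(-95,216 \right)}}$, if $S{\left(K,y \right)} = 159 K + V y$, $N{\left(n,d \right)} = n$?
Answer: $- \frac{268 i \sqrt{653}}{996051} \approx - 0.0068756 i$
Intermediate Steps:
$V = \frac{74}{67}$ ($V = \left(-296\right) \left(- \frac{1}{268}\right) = \frac{74}{67} \approx 1.1045$)
$S{\left(K,y \right)} = 159 K + \frac{74 y}{67}$
$\frac{\sqrt{N{\left(22,-90 \right)} - 10470}}{S{\left(-95,216 \right)}} = \frac{\sqrt{22 - 10470}}{159 \left(-95\right) + \frac{74}{67} \cdot 216} = \frac{\sqrt{-10448}}{-15105 + \frac{15984}{67}} = \frac{4 i \sqrt{653}}{- \frac{996051}{67}} = 4 i \sqrt{653} \left(- \frac{67}{996051}\right) = - \frac{268 i \sqrt{653}}{996051}$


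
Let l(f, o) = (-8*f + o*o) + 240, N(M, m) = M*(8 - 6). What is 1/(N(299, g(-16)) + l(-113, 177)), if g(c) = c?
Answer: 1/33071 ≈ 3.0238e-5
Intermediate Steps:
N(M, m) = 2*M (N(M, m) = M*2 = 2*M)
l(f, o) = 240 + o² - 8*f (l(f, o) = (-8*f + o²) + 240 = (o² - 8*f) + 240 = 240 + o² - 8*f)
1/(N(299, g(-16)) + l(-113, 177)) = 1/(2*299 + (240 + 177² - 8*(-113))) = 1/(598 + (240 + 31329 + 904)) = 1/(598 + 32473) = 1/33071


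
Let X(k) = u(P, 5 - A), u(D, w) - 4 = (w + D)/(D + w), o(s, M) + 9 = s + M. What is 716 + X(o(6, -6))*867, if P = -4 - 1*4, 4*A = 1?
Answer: 5051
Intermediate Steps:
A = 1/4 (A = (1/4)*1 = 1/4 ≈ 0.25000)
o(s, M) = -9 + M + s (o(s, M) = -9 + (s + M) = -9 + (M + s) = -9 + M + s)
P = -8 (P = -4 - 4 = -8)
u(D, w) = 5 (u(D, w) = 4 + (w + D)/(D + w) = 4 + (D + w)/(D + w) = 4 + 1 = 5)
X(k) = 5
716 + X(o(6, -6))*867 = 716 + 5*867 = 716 + 4335 = 5051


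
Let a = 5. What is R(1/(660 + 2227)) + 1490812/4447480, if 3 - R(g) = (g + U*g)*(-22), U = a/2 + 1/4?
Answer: 5398814453/1604984345 ≈ 3.3638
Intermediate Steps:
U = 11/4 (U = 5/2 + 1/4 = 11/4 ≈ 2.7500)
R(g) = 3 + 165*g/2 (R(g) = 3 - (g + 11*g/4)*(-22) = 3 - 15*g/4*(-22) = 3 - (-165)*g/2 = 3 + 165*g/2)
R(1/(660 + 2227)) + 1490812/4447480 = (3 + 165/(2*(660 + 2227))) + 1490812/4447480 = (3 + (165/2)/2887) + 1490812*(1/4447480) = (3 + (165/2)*(1/2887)) + 372703/1111870 = (3 + 165/5774) + 372703/1111870 = 17487/5774 + 372703/1111870 = 5398814453/1604984345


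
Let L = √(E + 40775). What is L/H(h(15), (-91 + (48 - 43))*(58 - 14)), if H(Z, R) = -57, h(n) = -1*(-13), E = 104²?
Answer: -√51591/57 ≈ -3.9849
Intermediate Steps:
E = 10816
h(n) = 13
L = √51591 (L = √(10816 + 40775) = √51591 ≈ 227.14)
L/H(h(15), (-91 + (48 - 43))*(58 - 14)) = √51591/(-57) = √51591*(-1/57) = -√51591/57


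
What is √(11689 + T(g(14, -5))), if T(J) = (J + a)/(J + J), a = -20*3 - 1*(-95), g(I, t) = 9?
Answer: √105223/3 ≈ 108.13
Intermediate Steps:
a = 35 (a = -60 + 95 = 35)
T(J) = (35 + J)/(2*J) (T(J) = (J + 35)/(J + J) = (35 + J)/((2*J)) = (35 + J)*(1/(2*J)) = (35 + J)/(2*J))
√(11689 + T(g(14, -5))) = √(11689 + (½)*(35 + 9)/9) = √(11689 + (½)*(⅑)*44) = √(11689 + 22/9) = √(105223/9) = √105223/3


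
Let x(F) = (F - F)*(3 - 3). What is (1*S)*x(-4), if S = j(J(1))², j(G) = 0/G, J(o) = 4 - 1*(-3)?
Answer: 0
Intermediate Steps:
x(F) = 0 (x(F) = 0*0 = 0)
J(o) = 7 (J(o) = 4 + 3 = 7)
j(G) = 0
S = 0 (S = 0² = 0)
(1*S)*x(-4) = (1*0)*0 = 0*0 = 0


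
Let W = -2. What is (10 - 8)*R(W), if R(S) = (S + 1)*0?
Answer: 0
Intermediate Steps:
R(S) = 0 (R(S) = (1 + S)*0 = 0)
(10 - 8)*R(W) = (10 - 8)*0 = 2*0 = 0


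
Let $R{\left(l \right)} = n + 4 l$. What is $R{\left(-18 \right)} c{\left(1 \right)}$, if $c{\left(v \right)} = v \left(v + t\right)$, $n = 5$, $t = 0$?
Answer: $-67$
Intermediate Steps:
$c{\left(v \right)} = v^{2}$ ($c{\left(v \right)} = v \left(v + 0\right) = v v = v^{2}$)
$R{\left(l \right)} = 5 + 4 l$
$R{\left(-18 \right)} c{\left(1 \right)} = \left(5 + 4 \left(-18\right)\right) 1^{2} = \left(5 - 72\right) 1 = \left(-67\right) 1 = -67$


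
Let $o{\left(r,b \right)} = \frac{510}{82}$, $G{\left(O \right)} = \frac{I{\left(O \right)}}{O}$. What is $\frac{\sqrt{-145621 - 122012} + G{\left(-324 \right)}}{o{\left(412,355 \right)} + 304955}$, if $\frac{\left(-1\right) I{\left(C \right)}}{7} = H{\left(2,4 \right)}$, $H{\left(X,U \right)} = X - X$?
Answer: $\frac{123 i \sqrt{29737}}{12503410} \approx 0.0016964 i$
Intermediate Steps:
$H{\left(X,U \right)} = 0$
$I{\left(C \right)} = 0$ ($I{\left(C \right)} = \left(-7\right) 0 = 0$)
$G{\left(O \right)} = 0$ ($G{\left(O \right)} = \frac{0}{O} = 0$)
$o{\left(r,b \right)} = \frac{255}{41}$ ($o{\left(r,b \right)} = 510 \cdot \frac{1}{82} = \frac{255}{41}$)
$\frac{\sqrt{-145621 - 122012} + G{\left(-324 \right)}}{o{\left(412,355 \right)} + 304955} = \frac{\sqrt{-145621 - 122012} + 0}{\frac{255}{41} + 304955} = \frac{\sqrt{-267633} + 0}{\frac{12503410}{41}} = \left(3 i \sqrt{29737} + 0\right) \frac{41}{12503410} = 3 i \sqrt{29737} \cdot \frac{41}{12503410} = \frac{123 i \sqrt{29737}}{12503410}$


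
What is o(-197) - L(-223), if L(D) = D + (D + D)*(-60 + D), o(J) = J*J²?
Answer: -7771368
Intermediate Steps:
o(J) = J³
L(D) = D + 2*D*(-60 + D) (L(D) = D + (2*D)*(-60 + D) = D + 2*D*(-60 + D))
o(-197) - L(-223) = (-197)³ - (-223)*(-119 + 2*(-223)) = -7645373 - (-223)*(-119 - 446) = -7645373 - (-223)*(-565) = -7645373 - 1*125995 = -7645373 - 125995 = -7771368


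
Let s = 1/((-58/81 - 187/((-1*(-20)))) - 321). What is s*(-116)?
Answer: 187920/536327 ≈ 0.35038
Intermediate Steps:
s = -1620/536327 (s = 1/((-58*1/81 - 187/20) - 321) = 1/((-58/81 - 187*1/20) - 321) = 1/((-58/81 - 187/20) - 321) = 1/(-16307/1620 - 321) = 1/(-536327/1620) = -1620/536327 ≈ -0.0030205)
s*(-116) = -1620/536327*(-116) = 187920/536327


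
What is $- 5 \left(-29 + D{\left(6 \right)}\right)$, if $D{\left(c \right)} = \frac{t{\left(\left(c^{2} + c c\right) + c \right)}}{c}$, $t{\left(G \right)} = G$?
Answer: $80$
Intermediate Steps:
$D{\left(c \right)} = \frac{c + 2 c^{2}}{c}$ ($D{\left(c \right)} = \frac{\left(c^{2} + c c\right) + c}{c} = \frac{\left(c^{2} + c^{2}\right) + c}{c} = \frac{2 c^{2} + c}{c} = \frac{c + 2 c^{2}}{c}$)
$- 5 \left(-29 + D{\left(6 \right)}\right) = - 5 \left(-29 + \left(1 + 2 \cdot 6\right)\right) = - 5 \left(-29 + \left(1 + 12\right)\right) = - 5 \left(-29 + 13\right) = \left(-5\right) \left(-16\right) = 80$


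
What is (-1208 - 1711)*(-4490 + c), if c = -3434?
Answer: 23130156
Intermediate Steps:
(-1208 - 1711)*(-4490 + c) = (-1208 - 1711)*(-4490 - 3434) = -2919*(-7924) = 23130156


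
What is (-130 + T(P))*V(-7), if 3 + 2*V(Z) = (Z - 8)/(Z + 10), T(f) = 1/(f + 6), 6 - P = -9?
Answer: 10916/21 ≈ 519.81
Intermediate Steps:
P = 15 (P = 6 - 1*(-9) = 6 + 9 = 15)
T(f) = 1/(6 + f)
V(Z) = -3/2 + (-8 + Z)/(2*(10 + Z)) (V(Z) = -3/2 + ((Z - 8)/(Z + 10))/2 = -3/2 + ((-8 + Z)/(10 + Z))/2 = -3/2 + (-8 + Z)/(2*(10 + Z)))
(-130 + T(P))*V(-7) = (-130 + 1/(6 + 15))*((-19 - 1*(-7))/(10 - 7)) = (-130 + 1/21)*((-19 + 7)/3) = (-130 + 1/21)*((1/3)*(-12)) = -2729/21*(-4) = 10916/21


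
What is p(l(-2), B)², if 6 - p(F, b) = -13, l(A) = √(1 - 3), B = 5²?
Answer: 361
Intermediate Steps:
B = 25
l(A) = I*√2 (l(A) = √(-2) = I*√2)
p(F, b) = 19 (p(F, b) = 6 - 1*(-13) = 6 + 13 = 19)
p(l(-2), B)² = 19² = 361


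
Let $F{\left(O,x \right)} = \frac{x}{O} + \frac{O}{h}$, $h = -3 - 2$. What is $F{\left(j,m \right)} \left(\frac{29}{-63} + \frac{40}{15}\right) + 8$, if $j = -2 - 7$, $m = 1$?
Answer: $\frac{33244}{2835} \approx 11.726$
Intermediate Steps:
$h = -5$ ($h = -3 - 2 = -5$)
$j = -9$ ($j = -2 - 7 = -9$)
$F{\left(O,x \right)} = - \frac{O}{5} + \frac{x}{O}$ ($F{\left(O,x \right)} = \frac{x}{O} + \frac{O}{-5} = \frac{x}{O} + O \left(- \frac{1}{5}\right) = \frac{x}{O} - \frac{O}{5} = - \frac{O}{5} + \frac{x}{O}$)
$F{\left(j,m \right)} \left(\frac{29}{-63} + \frac{40}{15}\right) + 8 = \left(\left(- \frac{1}{5}\right) \left(-9\right) + 1 \frac{1}{-9}\right) \left(\frac{29}{-63} + \frac{40}{15}\right) + 8 = \left(\frac{9}{5} + 1 \left(- \frac{1}{9}\right)\right) \left(29 \left(- \frac{1}{63}\right) + 40 \cdot \frac{1}{15}\right) + 8 = \left(\frac{9}{5} - \frac{1}{9}\right) \left(- \frac{29}{63} + \frac{8}{3}\right) + 8 = \frac{76}{45} \cdot \frac{139}{63} + 8 = \frac{10564}{2835} + 8 = \frac{33244}{2835}$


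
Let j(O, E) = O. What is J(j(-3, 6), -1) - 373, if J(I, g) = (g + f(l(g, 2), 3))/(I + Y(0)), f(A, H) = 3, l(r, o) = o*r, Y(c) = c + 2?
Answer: -375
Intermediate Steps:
Y(c) = 2 + c
J(I, g) = (3 + g)/(2 + I) (J(I, g) = (g + 3)/(I + (2 + 0)) = (3 + g)/(I + 2) = (3 + g)/(2 + I))
J(j(-3, 6), -1) - 373 = (3 - 1)/(2 - 3) - 373 = 2/(-1) - 373 = -1*2 - 373 = -2 - 373 = -375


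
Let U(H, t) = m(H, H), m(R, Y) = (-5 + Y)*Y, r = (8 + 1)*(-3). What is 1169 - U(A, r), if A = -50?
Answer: -1581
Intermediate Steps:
r = -27 (r = 9*(-3) = -27)
m(R, Y) = Y*(-5 + Y)
U(H, t) = H*(-5 + H)
1169 - U(A, r) = 1169 - (-50)*(-5 - 50) = 1169 - (-50)*(-55) = 1169 - 1*2750 = 1169 - 2750 = -1581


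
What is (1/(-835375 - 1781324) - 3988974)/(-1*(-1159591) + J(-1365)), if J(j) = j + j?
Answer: -10437944276827/3027157021839 ≈ -3.4481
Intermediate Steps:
J(j) = 2*j
(1/(-835375 - 1781324) - 3988974)/(-1*(-1159591) + J(-1365)) = (1/(-835375 - 1781324) - 3988974)/(-1*(-1159591) + 2*(-1365)) = (1/(-2616699) - 3988974)/(1159591 - 2730) = (-1/2616699 - 3988974)/1156861 = -10437944276827/2616699*1/1156861 = -10437944276827/3027157021839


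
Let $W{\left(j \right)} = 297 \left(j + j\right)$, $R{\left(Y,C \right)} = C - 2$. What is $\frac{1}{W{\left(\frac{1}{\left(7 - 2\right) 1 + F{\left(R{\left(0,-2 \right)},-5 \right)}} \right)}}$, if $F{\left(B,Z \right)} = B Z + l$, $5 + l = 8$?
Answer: $\frac{14}{297} \approx 0.047138$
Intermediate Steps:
$R{\left(Y,C \right)} = -2 + C$
$l = 3$ ($l = -5 + 8 = 3$)
$F{\left(B,Z \right)} = 3 + B Z$ ($F{\left(B,Z \right)} = B Z + 3 = 3 + B Z$)
$W{\left(j \right)} = 594 j$ ($W{\left(j \right)} = 297 \cdot 2 j = 594 j$)
$\frac{1}{W{\left(\frac{1}{\left(7 - 2\right) 1 + F{\left(R{\left(0,-2 \right)},-5 \right)}} \right)}} = \frac{1}{594 \frac{1}{\left(7 - 2\right) 1 + \left(3 + \left(-2 - 2\right) \left(-5\right)\right)}} = \frac{1}{594 \frac{1}{5 \cdot 1 + \left(3 - -20\right)}} = \frac{1}{594 \frac{1}{5 + \left(3 + 20\right)}} = \frac{1}{594 \frac{1}{5 + 23}} = \frac{1}{594 \cdot \frac{1}{28}} = \frac{1}{\frac{297}{14}} = \frac{14}{297}$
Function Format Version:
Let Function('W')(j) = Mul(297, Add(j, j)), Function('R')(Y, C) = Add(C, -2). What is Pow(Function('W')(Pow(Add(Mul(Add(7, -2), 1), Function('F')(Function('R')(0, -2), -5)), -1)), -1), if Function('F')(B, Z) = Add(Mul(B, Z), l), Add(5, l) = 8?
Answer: Rational(14, 297) ≈ 0.047138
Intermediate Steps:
Function('R')(Y, C) = Add(-2, C)
l = 3 (l = Add(-5, 8) = 3)
Function('F')(B, Z) = Add(3, Mul(B, Z)) (Function('F')(B, Z) = Add(Mul(B, Z), 3) = Add(3, Mul(B, Z)))
Function('W')(j) = Mul(594, j) (Function('W')(j) = Mul(297, Mul(2, j)) = Mul(594, j))
Pow(Function('W')(Pow(Add(Mul(Add(7, -2), 1), Function('F')(Function('R')(0, -2), -5)), -1)), -1) = Pow(Mul(594, Pow(Add(Mul(Add(7, -2), 1), Add(3, Mul(Add(-2, -2), -5))), -1)), -1) = Pow(Mul(594, Pow(Add(Mul(5, 1), Add(3, Mul(-4, -5))), -1)), -1) = Pow(Mul(594, Pow(Add(5, Add(3, 20)), -1)), -1) = Pow(Mul(594, Pow(Add(5, 23), -1)), -1) = Pow(Mul(594, Pow(28, -1)), -1) = Pow(Mul(594, Rational(1, 28)), -1) = Pow(Rational(297, 14), -1) = Rational(14, 297)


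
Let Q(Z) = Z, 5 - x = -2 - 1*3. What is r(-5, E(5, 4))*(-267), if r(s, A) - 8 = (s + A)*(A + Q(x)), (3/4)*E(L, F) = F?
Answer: -10502/3 ≈ -3500.7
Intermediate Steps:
x = 10 (x = 5 - (-2 - 1*3) = 5 - (-2 - 3) = 5 - 1*(-5) = 5 + 5 = 10)
E(L, F) = 4*F/3
r(s, A) = 8 + (10 + A)*(A + s) (r(s, A) = 8 + (s + A)*(A + 10) = 8 + (A + s)*(10 + A) = 8 + (10 + A)*(A + s))
r(-5, E(5, 4))*(-267) = (8 + ((4/3)*4)² + 10*((4/3)*4) + 10*(-5) + ((4/3)*4)*(-5))*(-267) = (8 + (16/3)² + 10*(16/3) - 50 + (16/3)*(-5))*(-267) = (8 + 256/9 + 160/3 - 50 - 80/3)*(-267) = (118/9)*(-267) = -10502/3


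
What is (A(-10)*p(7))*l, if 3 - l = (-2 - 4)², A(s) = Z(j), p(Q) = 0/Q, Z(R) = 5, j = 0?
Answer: 0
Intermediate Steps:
p(Q) = 0
A(s) = 5
l = -33 (l = 3 - (-2 - 4)² = 3 - 1*(-6)² = 3 - 1*36 = 3 - 36 = -33)
(A(-10)*p(7))*l = (5*0)*(-33) = 0*(-33) = 0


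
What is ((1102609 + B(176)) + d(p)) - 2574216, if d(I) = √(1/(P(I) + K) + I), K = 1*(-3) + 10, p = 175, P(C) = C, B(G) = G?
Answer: -1471431 + 3*√644098/182 ≈ -1.4714e+6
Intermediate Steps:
K = 7 (K = -3 + 10 = 7)
d(I) = √(I + 1/(7 + I)) (d(I) = √(1/(I + 7) + I) = √(1/(7 + I) + I) = √(I + 1/(7 + I)))
((1102609 + B(176)) + d(p)) - 2574216 = ((1102609 + 176) + √((1 + 175*(7 + 175))/(7 + 175))) - 2574216 = (1102785 + √((1 + 175*182)/182)) - 2574216 = (1102785 + √((1 + 31850)/182)) - 2574216 = (1102785 + √((1/182)*31851)) - 2574216 = (1102785 + √(31851/182)) - 2574216 = (1102785 + 3*√644098/182) - 2574216 = -1471431 + 3*√644098/182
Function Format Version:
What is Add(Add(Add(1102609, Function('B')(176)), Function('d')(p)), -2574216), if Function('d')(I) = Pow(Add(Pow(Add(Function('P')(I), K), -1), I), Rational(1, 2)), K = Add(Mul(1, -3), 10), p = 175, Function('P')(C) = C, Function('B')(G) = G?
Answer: Add(-1471431, Mul(Rational(3, 182), Pow(644098, Rational(1, 2)))) ≈ -1.4714e+6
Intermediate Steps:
K = 7 (K = Add(-3, 10) = 7)
Function('d')(I) = Pow(Add(I, Pow(Add(7, I), -1)), Rational(1, 2)) (Function('d')(I) = Pow(Add(Pow(Add(I, 7), -1), I), Rational(1, 2)) = Pow(Add(Pow(Add(7, I), -1), I), Rational(1, 2)) = Pow(Add(I, Pow(Add(7, I), -1)), Rational(1, 2)))
Add(Add(Add(1102609, Function('B')(176)), Function('d')(p)), -2574216) = Add(Add(Add(1102609, 176), Pow(Mul(Pow(Add(7, 175), -1), Add(1, Mul(175, Add(7, 175)))), Rational(1, 2))), -2574216) = Add(Add(1102785, Pow(Mul(Pow(182, -1), Add(1, Mul(175, 182))), Rational(1, 2))), -2574216) = Add(Add(1102785, Pow(Mul(Rational(1, 182), Add(1, 31850)), Rational(1, 2))), -2574216) = Add(Add(1102785, Pow(Mul(Rational(1, 182), 31851), Rational(1, 2))), -2574216) = Add(Add(1102785, Pow(Rational(31851, 182), Rational(1, 2))), -2574216) = Add(Add(1102785, Mul(Rational(3, 182), Pow(644098, Rational(1, 2)))), -2574216) = Add(-1471431, Mul(Rational(3, 182), Pow(644098, Rational(1, 2))))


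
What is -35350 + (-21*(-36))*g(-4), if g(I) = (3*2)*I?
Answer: -53494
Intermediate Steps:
g(I) = 6*I
-35350 + (-21*(-36))*g(-4) = -35350 + (-21*(-36))*(6*(-4)) = -35350 + 756*(-24) = -35350 - 18144 = -53494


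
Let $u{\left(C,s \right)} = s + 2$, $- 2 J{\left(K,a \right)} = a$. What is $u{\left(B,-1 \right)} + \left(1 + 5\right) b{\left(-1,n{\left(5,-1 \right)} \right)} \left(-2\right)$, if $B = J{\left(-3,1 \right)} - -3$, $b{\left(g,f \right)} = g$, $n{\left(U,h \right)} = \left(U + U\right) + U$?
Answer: $13$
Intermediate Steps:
$n{\left(U,h \right)} = 3 U$ ($n{\left(U,h \right)} = 2 U + U = 3 U$)
$J{\left(K,a \right)} = - \frac{a}{2}$
$B = \frac{5}{2}$ ($B = \left(- \frac{1}{2}\right) 1 - -3 = - \frac{1}{2} + 3 = \frac{5}{2} \approx 2.5$)
$u{\left(C,s \right)} = 2 + s$
$u{\left(B,-1 \right)} + \left(1 + 5\right) b{\left(-1,n{\left(5,-1 \right)} \right)} \left(-2\right) = \left(2 - 1\right) + \left(1 + 5\right) \left(-1\right) \left(-2\right) = 1 + 6 \left(-1\right) \left(-2\right) = 1 - -12 = 1 + 12 = 13$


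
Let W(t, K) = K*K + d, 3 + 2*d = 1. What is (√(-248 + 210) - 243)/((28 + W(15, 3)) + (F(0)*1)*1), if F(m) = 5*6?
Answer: -81/22 + I*√38/66 ≈ -3.6818 + 0.0934*I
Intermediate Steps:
F(m) = 30
d = -1 (d = -3/2 + (½)*1 = -3/2 + ½ = -1)
W(t, K) = -1 + K² (W(t, K) = K*K - 1 = K² - 1 = -1 + K²)
(√(-248 + 210) - 243)/((28 + W(15, 3)) + (F(0)*1)*1) = (√(-248 + 210) - 243)/((28 + (-1 + 3²)) + (30*1)*1) = (√(-38) - 243)/((28 + (-1 + 9)) + 30*1) = (I*√38 - 243)/((28 + 8) + 30) = (-243 + I*√38)/(36 + 30) = (-243 + I*√38)/66 = (-243 + I*√38)*(1/66) = -81/22 + I*√38/66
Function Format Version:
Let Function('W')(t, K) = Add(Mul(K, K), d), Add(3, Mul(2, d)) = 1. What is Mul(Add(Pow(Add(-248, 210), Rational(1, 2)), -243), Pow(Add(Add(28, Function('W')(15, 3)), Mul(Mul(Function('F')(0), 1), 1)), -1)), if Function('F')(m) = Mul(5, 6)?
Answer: Add(Rational(-81, 22), Mul(Rational(1, 66), I, Pow(38, Rational(1, 2)))) ≈ Add(-3.6818, Mul(0.093400, I))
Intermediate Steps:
Function('F')(m) = 30
d = -1 (d = Add(Rational(-3, 2), Mul(Rational(1, 2), 1)) = Add(Rational(-3, 2), Rational(1, 2)) = -1)
Function('W')(t, K) = Add(-1, Pow(K, 2)) (Function('W')(t, K) = Add(Mul(K, K), -1) = Add(Pow(K, 2), -1) = Add(-1, Pow(K, 2)))
Mul(Add(Pow(Add(-248, 210), Rational(1, 2)), -243), Pow(Add(Add(28, Function('W')(15, 3)), Mul(Mul(Function('F')(0), 1), 1)), -1)) = Mul(Add(Pow(Add(-248, 210), Rational(1, 2)), -243), Pow(Add(Add(28, Add(-1, Pow(3, 2))), Mul(Mul(30, 1), 1)), -1)) = Mul(Add(Pow(-38, Rational(1, 2)), -243), Pow(Add(Add(28, Add(-1, 9)), Mul(30, 1)), -1)) = Mul(Add(Mul(I, Pow(38, Rational(1, 2))), -243), Pow(Add(Add(28, 8), 30), -1)) = Mul(Add(-243, Mul(I, Pow(38, Rational(1, 2)))), Pow(Add(36, 30), -1)) = Mul(Add(-243, Mul(I, Pow(38, Rational(1, 2)))), Pow(66, -1)) = Mul(Add(-243, Mul(I, Pow(38, Rational(1, 2)))), Rational(1, 66)) = Add(Rational(-81, 22), Mul(Rational(1, 66), I, Pow(38, Rational(1, 2))))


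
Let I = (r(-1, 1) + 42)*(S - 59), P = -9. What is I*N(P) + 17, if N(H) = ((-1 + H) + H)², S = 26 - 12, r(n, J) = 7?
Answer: -795988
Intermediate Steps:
S = 14
I = -2205 (I = (7 + 42)*(14 - 59) = 49*(-45) = -2205)
N(H) = (-1 + 2*H)²
I*N(P) + 17 = -2205*(-1 + 2*(-9))² + 17 = -2205*(-1 - 18)² + 17 = -2205*(-19)² + 17 = -2205*361 + 17 = -796005 + 17 = -795988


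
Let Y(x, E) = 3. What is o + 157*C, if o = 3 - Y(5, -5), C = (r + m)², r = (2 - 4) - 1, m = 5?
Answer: 628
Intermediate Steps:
r = -3 (r = -2 - 1 = -3)
C = 4 (C = (-3 + 5)² = 2² = 4)
o = 0 (o = 3 - 1*3 = 3 - 3 = 0)
o + 157*C = 0 + 157*4 = 0 + 628 = 628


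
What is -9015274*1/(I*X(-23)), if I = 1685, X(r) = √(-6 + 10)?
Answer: -4507637/1685 ≈ -2675.2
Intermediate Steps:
X(r) = 2 (X(r) = √4 = 2)
-9015274*1/(I*X(-23)) = -9015274/(1685*2) = -9015274/3370 = -9015274*1/3370 = -4507637/1685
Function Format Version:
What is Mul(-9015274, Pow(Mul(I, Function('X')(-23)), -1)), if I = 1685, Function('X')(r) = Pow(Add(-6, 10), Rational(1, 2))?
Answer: Rational(-4507637, 1685) ≈ -2675.2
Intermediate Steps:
Function('X')(r) = 2 (Function('X')(r) = Pow(4, Rational(1, 2)) = 2)
Mul(-9015274, Pow(Mul(I, Function('X')(-23)), -1)) = Mul(-9015274, Pow(Mul(1685, 2), -1)) = Mul(-9015274, Pow(3370, -1)) = Mul(-9015274, Rational(1, 3370)) = Rational(-4507637, 1685)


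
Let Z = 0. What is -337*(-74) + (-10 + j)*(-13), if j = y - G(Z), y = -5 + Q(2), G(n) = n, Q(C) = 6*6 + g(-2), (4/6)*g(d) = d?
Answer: 24704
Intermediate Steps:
g(d) = 3*d/2
Q(C) = 33 (Q(C) = 6*6 + (3/2)*(-2) = 36 - 3 = 33)
y = 28 (y = -5 + 33 = 28)
j = 28 (j = 28 - 1*0 = 28 + 0 = 28)
-337*(-74) + (-10 + j)*(-13) = -337*(-74) + (-10 + 28)*(-13) = 24938 + 18*(-13) = 24938 - 234 = 24704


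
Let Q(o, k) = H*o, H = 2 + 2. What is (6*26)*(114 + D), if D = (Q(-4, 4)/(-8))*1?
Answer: 18096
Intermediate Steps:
H = 4
Q(o, k) = 4*o
D = 2 (D = ((4*(-4))/(-8))*1 = -16*(-1/8)*1 = 2*1 = 2)
(6*26)*(114 + D) = (6*26)*(114 + 2) = 156*116 = 18096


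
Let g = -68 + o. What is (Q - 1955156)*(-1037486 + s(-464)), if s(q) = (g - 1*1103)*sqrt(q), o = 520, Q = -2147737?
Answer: 4256694046998 + 10683933372*I*sqrt(29) ≈ 4.2567e+12 + 5.7535e+10*I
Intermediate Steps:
g = 452 (g = -68 + 520 = 452)
s(q) = -651*sqrt(q) (s(q) = (452 - 1*1103)*sqrt(q) = (452 - 1103)*sqrt(q) = -651*sqrt(q))
(Q - 1955156)*(-1037486 + s(-464)) = (-2147737 - 1955156)*(-1037486 - 2604*I*sqrt(29)) = -4102893*(-1037486 - 2604*I*sqrt(29)) = 4256694046998 + 10683933372*I*sqrt(29)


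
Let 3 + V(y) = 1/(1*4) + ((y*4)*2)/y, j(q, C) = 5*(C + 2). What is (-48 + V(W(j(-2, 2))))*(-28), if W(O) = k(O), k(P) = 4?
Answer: 1197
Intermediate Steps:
j(q, C) = 10 + 5*C (j(q, C) = 5*(2 + C) = 10 + 5*C)
W(O) = 4
V(y) = 21/4 (V(y) = -3 + (1/(1*4) + ((y*4)*2)/y) = -3 + (1/4 + ((4*y)*2)/y) = -3 + (1*(¼) + (8*y)/y) = -3 + (¼ + 8) = -3 + 33/4 = 21/4)
(-48 + V(W(j(-2, 2))))*(-28) = (-48 + 21/4)*(-28) = -171/4*(-28) = 1197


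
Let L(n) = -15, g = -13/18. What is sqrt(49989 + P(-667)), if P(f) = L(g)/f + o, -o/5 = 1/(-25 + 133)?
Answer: sqrt(7205612783889)/12006 ≈ 223.58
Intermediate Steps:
g = -13/18 (g = -13*1/18 = -13/18 ≈ -0.72222)
o = -5/108 (o = -5/(-25 + 133) = -5/108 ≈ -0.046296)
P(f) = -5/108 - 15/f (P(f) = -15/f - 5/108 = -5/108 - 15/f)
sqrt(49989 + P(-667)) = sqrt(49989 + (-5/108 - 15/(-667))) = sqrt(49989 + (-5/108 - 15*(-1/667))) = sqrt(49989 + (-5/108 + 15/667)) = sqrt(49989 - 1715/72036) = sqrt(3601005889/72036) = sqrt(7205612783889)/12006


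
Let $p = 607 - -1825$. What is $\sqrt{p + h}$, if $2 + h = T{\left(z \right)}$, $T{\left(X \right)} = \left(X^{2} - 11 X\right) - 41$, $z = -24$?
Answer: $\sqrt{3229} \approx 56.824$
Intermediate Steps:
$T{\left(X \right)} = -41 + X^{2} - 11 X$
$p = 2432$ ($p = 607 + 1825 = 2432$)
$h = 797$ ($h = -2 - \left(-223 - 576\right) = -2 + \left(-41 + 576 + 264\right) = -2 + 799 = 797$)
$\sqrt{p + h} = \sqrt{2432 + 797} = \sqrt{3229}$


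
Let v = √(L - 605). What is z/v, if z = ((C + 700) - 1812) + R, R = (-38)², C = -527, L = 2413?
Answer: -195*√113/452 ≈ -4.5860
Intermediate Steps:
v = 4*√113 (v = √(2413 - 605) = √1808 = 4*√113 ≈ 42.521)
R = 1444
z = -195 (z = ((-527 + 700) - 1812) + 1444 = (173 - 1812) + 1444 = -1639 + 1444 = -195)
z/v = -195*√113/452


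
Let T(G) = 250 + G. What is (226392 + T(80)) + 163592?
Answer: 390314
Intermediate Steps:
(226392 + T(80)) + 163592 = (226392 + (250 + 80)) + 163592 = (226392 + 330) + 163592 = 226722 + 163592 = 390314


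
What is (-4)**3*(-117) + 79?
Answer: 7567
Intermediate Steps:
(-4)**3*(-117) + 79 = -64*(-117) + 79 = 7488 + 79 = 7567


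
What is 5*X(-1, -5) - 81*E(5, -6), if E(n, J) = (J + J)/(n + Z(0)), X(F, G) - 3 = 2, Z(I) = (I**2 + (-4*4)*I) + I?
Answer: 1097/5 ≈ 219.40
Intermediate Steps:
Z(I) = I**2 - 15*I (Z(I) = (I**2 - 16*I) + I = I**2 - 15*I)
X(F, G) = 5 (X(F, G) = 3 + 2 = 5)
E(n, J) = 2*J/n (E(n, J) = (J + J)/(n + 0*(-15 + 0)) = (2*J)/(n + 0*(-15)) = (2*J)/(n + 0) = (2*J)/n = 2*J/n)
5*X(-1, -5) - 81*E(5, -6) = 5*5 - 162*(-6)/5 = 25 - 162*(-6)/5 = 25 - 81*(-12/5) = 25 + 972/5 = 1097/5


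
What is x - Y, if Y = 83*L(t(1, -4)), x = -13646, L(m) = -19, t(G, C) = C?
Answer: -12069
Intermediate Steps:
Y = -1577 (Y = 83*(-19) = -1577)
x - Y = -13646 - 1*(-1577) = -13646 + 1577 = -12069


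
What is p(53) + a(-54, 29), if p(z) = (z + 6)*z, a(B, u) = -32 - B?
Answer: 3149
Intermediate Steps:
p(z) = z*(6 + z) (p(z) = (6 + z)*z = z*(6 + z))
p(53) + a(-54, 29) = 53*(6 + 53) + (-32 - 1*(-54)) = 53*59 + (-32 + 54) = 3127 + 22 = 3149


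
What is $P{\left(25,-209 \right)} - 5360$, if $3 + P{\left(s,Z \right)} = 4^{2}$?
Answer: $-5347$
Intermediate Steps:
$P{\left(s,Z \right)} = 13$ ($P{\left(s,Z \right)} = -3 + 4^{2} = -3 + 16 = 13$)
$P{\left(25,-209 \right)} - 5360 = 13 - 5360 = -5347$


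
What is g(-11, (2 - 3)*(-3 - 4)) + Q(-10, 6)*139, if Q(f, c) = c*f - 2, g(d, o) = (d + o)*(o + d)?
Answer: -8602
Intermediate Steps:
g(d, o) = (d + o)² (g(d, o) = (d + o)*(d + o) = (d + o)²)
Q(f, c) = -2 + c*f
g(-11, (2 - 3)*(-3 - 4)) + Q(-10, 6)*139 = (-11 + (2 - 3)*(-3 - 4))² + (-2 + 6*(-10))*139 = (-11 - 1*(-7))² + (-2 - 60)*139 = (-11 + 7)² - 62*139 = (-4)² - 8618 = 16 - 8618 = -8602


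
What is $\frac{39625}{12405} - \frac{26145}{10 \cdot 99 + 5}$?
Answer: $- \frac{11396074}{493719} \approx -23.082$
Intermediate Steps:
$\frac{39625}{12405} - \frac{26145}{10 \cdot 99 + 5} = 39625 \cdot \frac{1}{12405} - \frac{26145}{990 + 5} = \frac{7925}{2481} - \frac{26145}{995} = \frac{7925}{2481} - \frac{5229}{199} = - \frac{11396074}{493719}$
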